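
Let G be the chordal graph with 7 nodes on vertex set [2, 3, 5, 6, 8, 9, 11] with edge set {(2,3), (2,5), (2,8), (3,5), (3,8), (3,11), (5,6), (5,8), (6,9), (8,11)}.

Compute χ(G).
Clique number ω(G) = 4 (lower bound: χ ≥ ω).
The clique on [2, 3, 5, 8] has size 4, forcing χ ≥ 4, and the coloring below uses 4 colors, so χ(G) = 4.
A valid 4-coloring: color 1: [5, 9, 11]; color 2: [6, 8]; color 3: [3]; color 4: [2].

χ(G) = 4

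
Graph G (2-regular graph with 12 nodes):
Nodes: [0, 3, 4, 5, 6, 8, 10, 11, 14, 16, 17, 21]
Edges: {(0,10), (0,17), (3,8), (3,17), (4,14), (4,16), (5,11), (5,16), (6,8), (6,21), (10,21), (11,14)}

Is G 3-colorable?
Yes, G is 3-colorable

A valid 3-coloring: color 1: [3, 6, 10, 11, 16]; color 2: [4, 5, 8, 17, 21]; color 3: [0, 14].
(χ(G) = 3 ≤ 3.)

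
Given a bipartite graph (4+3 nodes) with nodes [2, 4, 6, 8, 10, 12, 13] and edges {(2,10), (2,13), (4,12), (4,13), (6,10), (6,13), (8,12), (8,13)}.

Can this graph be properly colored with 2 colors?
A valid 2-coloring: color 1: [10, 12, 13]; color 2: [2, 4, 6, 8].
(χ(G) = 2 ≤ 2.)

Yes, G is 2-colorable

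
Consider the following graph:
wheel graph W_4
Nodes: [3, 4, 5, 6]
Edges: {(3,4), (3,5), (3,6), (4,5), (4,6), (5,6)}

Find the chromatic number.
χ(G) = 4

Clique number ω(G) = 4 (lower bound: χ ≥ ω).
The clique on [3, 4, 5, 6] has size 4, forcing χ ≥ 4, and the coloring below uses 4 colors, so χ(G) = 4.
A valid 4-coloring: color 1: [5]; color 2: [4]; color 3: [6]; color 4: [3].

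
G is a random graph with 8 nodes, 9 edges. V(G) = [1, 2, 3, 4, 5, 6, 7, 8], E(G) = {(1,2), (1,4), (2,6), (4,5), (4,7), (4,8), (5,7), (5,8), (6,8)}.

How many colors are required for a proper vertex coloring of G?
Clique number ω(G) = 3 (lower bound: χ ≥ ω).
The clique on [4, 5, 8] has size 3, forcing χ ≥ 3, and the coloring below uses 3 colors, so χ(G) = 3.
A valid 3-coloring: color 1: [3, 4, 6]; color 2: [1, 5]; color 3: [2, 7, 8].

χ(G) = 3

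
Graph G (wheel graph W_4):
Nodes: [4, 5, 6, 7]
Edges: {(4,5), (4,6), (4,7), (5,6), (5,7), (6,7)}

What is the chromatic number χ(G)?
Clique number ω(G) = 4 (lower bound: χ ≥ ω).
The clique on [4, 5, 6, 7] has size 4, forcing χ ≥ 4, and the coloring below uses 4 colors, so χ(G) = 4.
A valid 4-coloring: color 1: [6]; color 2: [7]; color 3: [5]; color 4: [4].

χ(G) = 4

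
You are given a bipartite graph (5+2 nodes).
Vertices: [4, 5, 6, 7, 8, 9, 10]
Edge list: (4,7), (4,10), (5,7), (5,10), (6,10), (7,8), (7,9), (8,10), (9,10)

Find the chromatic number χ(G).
Clique number ω(G) = 2 (lower bound: χ ≥ ω).
The graph is bipartite (no odd cycle), so 2 colors suffice: χ(G) = 2.
A valid 2-coloring: color 1: [7, 10]; color 2: [4, 5, 6, 8, 9].

χ(G) = 2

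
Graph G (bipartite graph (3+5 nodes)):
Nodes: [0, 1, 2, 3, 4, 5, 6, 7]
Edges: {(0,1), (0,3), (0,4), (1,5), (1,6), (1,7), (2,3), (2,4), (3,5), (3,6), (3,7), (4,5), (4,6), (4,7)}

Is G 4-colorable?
Yes, G is 4-colorable

A valid 4-coloring: color 1: [1, 3, 4]; color 2: [0, 2, 5, 6, 7].
(χ(G) = 2 ≤ 4.)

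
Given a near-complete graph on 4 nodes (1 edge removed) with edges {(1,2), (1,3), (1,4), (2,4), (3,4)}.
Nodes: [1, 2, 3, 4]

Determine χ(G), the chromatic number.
Clique number ω(G) = 3 (lower bound: χ ≥ ω).
The clique on [1, 2, 4] has size 3, forcing χ ≥ 3, and the coloring below uses 3 colors, so χ(G) = 3.
A valid 3-coloring: color 1: [1]; color 2: [4]; color 3: [2, 3].

χ(G) = 3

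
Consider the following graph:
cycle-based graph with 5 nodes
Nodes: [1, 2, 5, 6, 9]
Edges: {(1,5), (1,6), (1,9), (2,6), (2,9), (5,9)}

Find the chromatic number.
Clique number ω(G) = 3 (lower bound: χ ≥ ω).
The clique on [1, 5, 9] has size 3, forcing χ ≥ 3, and the coloring below uses 3 colors, so χ(G) = 3.
A valid 3-coloring: color 1: [6, 9]; color 2: [1, 2]; color 3: [5].

χ(G) = 3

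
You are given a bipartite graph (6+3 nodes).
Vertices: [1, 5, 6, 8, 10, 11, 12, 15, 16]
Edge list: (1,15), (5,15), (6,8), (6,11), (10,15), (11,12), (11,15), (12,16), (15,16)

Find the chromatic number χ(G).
Clique number ω(G) = 2 (lower bound: χ ≥ ω).
The graph is bipartite (no odd cycle), so 2 colors suffice: χ(G) = 2.
A valid 2-coloring: color 1: [6, 12, 15]; color 2: [1, 5, 8, 10, 11, 16].

χ(G) = 2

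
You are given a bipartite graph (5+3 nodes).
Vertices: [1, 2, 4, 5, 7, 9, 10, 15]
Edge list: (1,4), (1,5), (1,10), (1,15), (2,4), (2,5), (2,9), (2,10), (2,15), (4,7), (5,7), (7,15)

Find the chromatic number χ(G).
χ(G) = 2

Clique number ω(G) = 2 (lower bound: χ ≥ ω).
The graph is bipartite (no odd cycle), so 2 colors suffice: χ(G) = 2.
A valid 2-coloring: color 1: [1, 2, 7]; color 2: [4, 5, 9, 10, 15].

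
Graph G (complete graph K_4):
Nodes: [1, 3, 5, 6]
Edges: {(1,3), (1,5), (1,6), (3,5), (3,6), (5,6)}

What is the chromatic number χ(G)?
Clique number ω(G) = 4 (lower bound: χ ≥ ω).
The clique on [1, 3, 5, 6] has size 4, forcing χ ≥ 4, and the coloring below uses 4 colors, so χ(G) = 4.
A valid 4-coloring: color 1: [3]; color 2: [1]; color 3: [6]; color 4: [5].

χ(G) = 4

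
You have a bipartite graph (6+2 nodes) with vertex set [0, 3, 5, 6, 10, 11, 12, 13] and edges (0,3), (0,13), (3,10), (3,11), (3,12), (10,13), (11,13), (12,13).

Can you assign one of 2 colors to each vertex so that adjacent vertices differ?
Yes, G is 2-colorable

A valid 2-coloring: color 1: [3, 5, 6, 13]; color 2: [0, 10, 11, 12].
(χ(G) = 2 ≤ 2.)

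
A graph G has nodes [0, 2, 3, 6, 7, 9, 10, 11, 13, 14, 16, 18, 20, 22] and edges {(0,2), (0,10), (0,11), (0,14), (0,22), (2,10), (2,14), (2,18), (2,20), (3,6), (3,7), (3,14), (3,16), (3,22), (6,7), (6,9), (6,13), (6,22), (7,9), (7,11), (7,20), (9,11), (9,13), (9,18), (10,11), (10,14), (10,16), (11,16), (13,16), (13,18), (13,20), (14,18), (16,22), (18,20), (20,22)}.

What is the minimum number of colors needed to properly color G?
χ(G) = 4

Clique number ω(G) = 4 (lower bound: χ ≥ ω).
The clique on [0, 2, 10, 14] has size 4, forcing χ ≥ 4, and the coloring below uses 4 colors, so χ(G) = 4.
A valid 4-coloring: color 1: [2, 7, 13, 22]; color 2: [6, 11, 14, 20]; color 3: [3, 10, 18]; color 4: [0, 9, 16].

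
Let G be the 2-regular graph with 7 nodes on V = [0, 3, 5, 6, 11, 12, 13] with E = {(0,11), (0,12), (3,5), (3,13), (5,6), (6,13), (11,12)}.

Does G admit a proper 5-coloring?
Yes, G is 5-colorable

A valid 5-coloring: color 1: [0, 3, 6]; color 2: [5, 11, 13]; color 3: [12].
(χ(G) = 3 ≤ 5.)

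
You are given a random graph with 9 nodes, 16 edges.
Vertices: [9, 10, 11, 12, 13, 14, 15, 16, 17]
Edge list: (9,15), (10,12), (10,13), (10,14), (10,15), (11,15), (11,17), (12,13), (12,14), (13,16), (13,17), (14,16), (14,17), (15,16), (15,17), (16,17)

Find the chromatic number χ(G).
Clique number ω(G) = 3 (lower bound: χ ≥ ω).
The clique on [10, 12, 13] has size 3, forcing χ ≥ 3, and the coloring below uses 3 colors, so χ(G) = 3.
A valid 3-coloring: color 1: [9, 12, 17]; color 2: [13, 14, 15]; color 3: [10, 11, 16].

χ(G) = 3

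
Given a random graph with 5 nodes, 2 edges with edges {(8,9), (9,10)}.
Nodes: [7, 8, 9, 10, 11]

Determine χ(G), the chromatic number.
χ(G) = 2

Clique number ω(G) = 2 (lower bound: χ ≥ ω).
The graph is bipartite (no odd cycle), so 2 colors suffice: χ(G) = 2.
A valid 2-coloring: color 1: [7, 9, 11]; color 2: [8, 10].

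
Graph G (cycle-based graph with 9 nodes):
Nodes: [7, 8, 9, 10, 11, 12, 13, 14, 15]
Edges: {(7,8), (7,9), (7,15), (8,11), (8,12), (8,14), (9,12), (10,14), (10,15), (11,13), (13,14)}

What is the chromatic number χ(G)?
χ(G) = 3

Clique number ω(G) = 2 (lower bound: χ ≥ ω).
Odd cycle [7, 15, 10, 14, 13, 11, 8] needs 3 colors (χ ≥ 3).
The coloring below uses 3 colors, so χ(G) = 3.
A valid 3-coloring: color 1: [8, 9, 13, 15]; color 2: [7, 11, 12, 14]; color 3: [10].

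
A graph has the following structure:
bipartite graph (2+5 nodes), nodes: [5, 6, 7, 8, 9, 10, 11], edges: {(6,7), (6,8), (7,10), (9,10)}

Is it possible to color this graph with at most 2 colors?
Yes, G is 2-colorable

A valid 2-coloring: color 1: [5, 6, 10, 11]; color 2: [7, 8, 9].
(χ(G) = 2 ≤ 2.)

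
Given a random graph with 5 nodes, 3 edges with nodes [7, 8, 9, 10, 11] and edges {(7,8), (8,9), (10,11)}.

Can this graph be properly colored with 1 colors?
Edge (8,9) forces its endpoints to differ, so 1 color is not enough.

No, G is not 1-colorable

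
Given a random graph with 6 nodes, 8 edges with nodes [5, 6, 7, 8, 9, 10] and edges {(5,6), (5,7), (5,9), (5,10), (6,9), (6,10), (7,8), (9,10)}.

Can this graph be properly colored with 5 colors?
A valid 5-coloring: color 1: [5, 8]; color 2: [7, 10]; color 3: [9]; color 4: [6].
(χ(G) = 4 ≤ 5.)

Yes, G is 5-colorable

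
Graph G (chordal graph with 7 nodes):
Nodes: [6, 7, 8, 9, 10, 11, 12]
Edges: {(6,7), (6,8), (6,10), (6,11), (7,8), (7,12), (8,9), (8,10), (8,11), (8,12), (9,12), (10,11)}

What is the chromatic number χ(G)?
Clique number ω(G) = 4 (lower bound: χ ≥ ω).
The clique on [6, 8, 10, 11] has size 4, forcing χ ≥ 4, and the coloring below uses 4 colors, so χ(G) = 4.
A valid 4-coloring: color 1: [8]; color 2: [6, 12]; color 3: [7, 9, 11]; color 4: [10].

χ(G) = 4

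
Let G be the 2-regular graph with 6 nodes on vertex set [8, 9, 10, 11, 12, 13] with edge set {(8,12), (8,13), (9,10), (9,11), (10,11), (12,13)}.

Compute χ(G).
Clique number ω(G) = 3 (lower bound: χ ≥ ω).
The clique on [8, 12, 13] has size 3, forcing χ ≥ 3, and the coloring below uses 3 colors, so χ(G) = 3.
A valid 3-coloring: color 1: [11, 13]; color 2: [9, 12]; color 3: [8, 10].

χ(G) = 3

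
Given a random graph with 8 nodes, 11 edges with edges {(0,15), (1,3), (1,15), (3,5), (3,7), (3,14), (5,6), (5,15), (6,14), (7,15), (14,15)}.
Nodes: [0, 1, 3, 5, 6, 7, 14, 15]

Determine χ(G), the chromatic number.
χ(G) = 2

Clique number ω(G) = 2 (lower bound: χ ≥ ω).
The graph is bipartite (no odd cycle), so 2 colors suffice: χ(G) = 2.
A valid 2-coloring: color 1: [3, 6, 15]; color 2: [0, 1, 5, 7, 14].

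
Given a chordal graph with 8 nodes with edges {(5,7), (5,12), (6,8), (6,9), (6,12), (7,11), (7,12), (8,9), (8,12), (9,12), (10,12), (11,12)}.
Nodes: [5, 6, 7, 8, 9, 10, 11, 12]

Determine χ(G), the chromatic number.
Clique number ω(G) = 4 (lower bound: χ ≥ ω).
The clique on [6, 8, 9, 12] has size 4, forcing χ ≥ 4, and the coloring below uses 4 colors, so χ(G) = 4.
A valid 4-coloring: color 1: [12]; color 2: [7, 8, 10]; color 3: [5, 6, 11]; color 4: [9].

χ(G) = 4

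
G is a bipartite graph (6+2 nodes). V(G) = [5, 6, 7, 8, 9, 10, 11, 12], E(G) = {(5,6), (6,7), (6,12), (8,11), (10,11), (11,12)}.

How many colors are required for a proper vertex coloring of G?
χ(G) = 2

Clique number ω(G) = 2 (lower bound: χ ≥ ω).
The graph is bipartite (no odd cycle), so 2 colors suffice: χ(G) = 2.
A valid 2-coloring: color 1: [6, 9, 11]; color 2: [5, 7, 8, 10, 12].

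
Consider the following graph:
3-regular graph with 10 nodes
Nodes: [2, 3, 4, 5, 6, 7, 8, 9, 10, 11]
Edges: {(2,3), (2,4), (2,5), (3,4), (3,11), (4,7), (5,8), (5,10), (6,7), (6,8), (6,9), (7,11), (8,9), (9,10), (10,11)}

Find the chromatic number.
Clique number ω(G) = 3 (lower bound: χ ≥ ω).
The clique on [2, 3, 4] has size 3, forcing χ ≥ 3, and the coloring below uses 3 colors, so χ(G) = 3.
A valid 3-coloring: color 1: [3, 7, 8, 10]; color 2: [4, 5, 6, 11]; color 3: [2, 9].

χ(G) = 3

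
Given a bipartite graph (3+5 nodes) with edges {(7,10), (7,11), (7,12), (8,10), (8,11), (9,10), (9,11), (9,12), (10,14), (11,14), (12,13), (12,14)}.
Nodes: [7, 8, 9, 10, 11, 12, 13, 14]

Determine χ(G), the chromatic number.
χ(G) = 2

Clique number ω(G) = 2 (lower bound: χ ≥ ω).
The graph is bipartite (no odd cycle), so 2 colors suffice: χ(G) = 2.
A valid 2-coloring: color 1: [10, 11, 12]; color 2: [7, 8, 9, 13, 14].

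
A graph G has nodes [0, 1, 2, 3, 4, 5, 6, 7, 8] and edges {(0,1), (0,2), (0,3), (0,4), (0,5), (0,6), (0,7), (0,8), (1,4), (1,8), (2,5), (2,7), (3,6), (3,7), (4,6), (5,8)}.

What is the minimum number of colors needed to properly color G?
Clique number ω(G) = 3 (lower bound: χ ≥ ω).
The clique on [0, 1, 8] has size 3, forcing χ ≥ 3, and the coloring below uses 3 colors, so χ(G) = 3.
A valid 3-coloring: color 1: [0]; color 2: [1, 5, 6, 7]; color 3: [2, 3, 4, 8].

χ(G) = 3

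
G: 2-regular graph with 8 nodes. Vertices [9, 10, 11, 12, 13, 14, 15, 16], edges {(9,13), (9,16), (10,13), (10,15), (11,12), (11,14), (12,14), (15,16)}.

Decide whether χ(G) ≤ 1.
The clique on vertices [11, 12, 14] has size 3 > 1, so it alone needs 3 colors.

No, G is not 1-colorable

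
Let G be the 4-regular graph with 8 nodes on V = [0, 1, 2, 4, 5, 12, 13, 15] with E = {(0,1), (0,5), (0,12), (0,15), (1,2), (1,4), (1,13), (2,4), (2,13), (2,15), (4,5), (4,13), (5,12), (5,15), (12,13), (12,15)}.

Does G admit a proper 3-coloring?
The clique on vertices [0, 5, 12, 15] has size 4 > 3, so it alone needs 4 colors.

No, G is not 3-colorable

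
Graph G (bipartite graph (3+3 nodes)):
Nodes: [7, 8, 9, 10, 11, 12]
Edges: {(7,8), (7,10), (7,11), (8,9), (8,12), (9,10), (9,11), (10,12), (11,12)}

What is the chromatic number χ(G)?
Clique number ω(G) = 2 (lower bound: χ ≥ ω).
The graph is bipartite (no odd cycle), so 2 colors suffice: χ(G) = 2.
A valid 2-coloring: color 1: [7, 9, 12]; color 2: [8, 10, 11].

χ(G) = 2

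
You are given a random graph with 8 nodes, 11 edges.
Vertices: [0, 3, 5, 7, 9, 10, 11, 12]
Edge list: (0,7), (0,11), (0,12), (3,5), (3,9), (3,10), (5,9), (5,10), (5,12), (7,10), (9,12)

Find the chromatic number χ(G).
Clique number ω(G) = 3 (lower bound: χ ≥ ω).
The clique on [3, 5, 9] has size 3, forcing χ ≥ 3, and the coloring below uses 3 colors, so χ(G) = 3.
A valid 3-coloring: color 1: [0, 5]; color 2: [3, 7, 11, 12]; color 3: [9, 10].

χ(G) = 3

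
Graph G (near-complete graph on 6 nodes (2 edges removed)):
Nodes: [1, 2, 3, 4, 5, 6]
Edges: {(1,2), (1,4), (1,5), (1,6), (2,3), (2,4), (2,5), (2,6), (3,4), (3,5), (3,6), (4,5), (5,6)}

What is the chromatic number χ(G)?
Clique number ω(G) = 4 (lower bound: χ ≥ ω).
The clique on [1, 2, 4, 5] has size 4, forcing χ ≥ 4, and the coloring below uses 4 colors, so χ(G) = 4.
A valid 4-coloring: color 1: [5]; color 2: [2]; color 3: [1, 3]; color 4: [4, 6].

χ(G) = 4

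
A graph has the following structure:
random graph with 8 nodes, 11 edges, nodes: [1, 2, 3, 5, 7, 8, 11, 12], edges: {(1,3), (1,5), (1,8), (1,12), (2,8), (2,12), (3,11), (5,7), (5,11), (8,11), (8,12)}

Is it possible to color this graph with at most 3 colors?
Yes, G is 3-colorable

A valid 3-coloring: color 1: [1, 2, 7, 11]; color 2: [3, 5, 8]; color 3: [12].
(χ(G) = 3 ≤ 3.)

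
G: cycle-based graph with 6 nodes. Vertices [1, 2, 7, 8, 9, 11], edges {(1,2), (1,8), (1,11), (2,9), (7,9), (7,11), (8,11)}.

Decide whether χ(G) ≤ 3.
A valid 3-coloring: color 1: [9, 11]; color 2: [1, 7]; color 3: [2, 8].
(χ(G) = 3 ≤ 3.)

Yes, G is 3-colorable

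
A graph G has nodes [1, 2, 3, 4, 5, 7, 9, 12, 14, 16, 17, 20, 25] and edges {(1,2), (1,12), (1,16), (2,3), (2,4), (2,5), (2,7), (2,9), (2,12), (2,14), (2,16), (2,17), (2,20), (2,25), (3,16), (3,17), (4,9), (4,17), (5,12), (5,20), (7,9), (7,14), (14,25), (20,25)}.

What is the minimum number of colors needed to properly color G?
Clique number ω(G) = 3 (lower bound: χ ≥ ω).
The clique on [1, 2, 16] has size 3, forcing χ ≥ 3, and the coloring below uses 3 colors, so χ(G) = 3.
A valid 3-coloring: color 1: [2]; color 2: [9, 12, 14, 16, 17, 20]; color 3: [1, 3, 4, 5, 7, 25].

χ(G) = 3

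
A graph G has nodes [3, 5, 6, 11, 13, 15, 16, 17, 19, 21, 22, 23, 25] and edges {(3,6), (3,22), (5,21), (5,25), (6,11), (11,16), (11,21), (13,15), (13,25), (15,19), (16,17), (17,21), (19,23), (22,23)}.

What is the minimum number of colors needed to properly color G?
Clique number ω(G) = 2 (lower bound: χ ≥ ω).
Odd cycle [6, 3, 22, 23, 19, 15, 13, 25, 5, 21, 11] needs 3 colors (χ ≥ 3).
The coloring below uses 3 colors, so χ(G) = 3.
A valid 3-coloring: color 1: [3, 11, 15, 17, 23, 25]; color 2: [6, 13, 16, 19, 21, 22]; color 3: [5].

χ(G) = 3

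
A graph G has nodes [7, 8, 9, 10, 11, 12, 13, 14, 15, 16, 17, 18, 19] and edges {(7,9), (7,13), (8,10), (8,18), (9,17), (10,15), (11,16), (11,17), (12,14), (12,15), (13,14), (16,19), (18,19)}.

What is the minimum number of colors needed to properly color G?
Clique number ω(G) = 2 (lower bound: χ ≥ ω).
Odd cycle [15, 12, 14, 13, 7, 9, 17, 11, 16, 19, 18, 8, 10] needs 3 colors (χ ≥ 3).
The coloring below uses 3 colors, so χ(G) = 3.
A valid 3-coloring: color 1: [7, 8, 14, 15, 16, 17]; color 2: [9, 10, 11, 12, 13, 19]; color 3: [18].

χ(G) = 3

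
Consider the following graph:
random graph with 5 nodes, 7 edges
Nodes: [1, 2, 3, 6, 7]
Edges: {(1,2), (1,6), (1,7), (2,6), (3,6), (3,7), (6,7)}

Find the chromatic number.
Clique number ω(G) = 3 (lower bound: χ ≥ ω).
The clique on [1, 2, 6] has size 3, forcing χ ≥ 3, and the coloring below uses 3 colors, so χ(G) = 3.
A valid 3-coloring: color 1: [6]; color 2: [2, 7]; color 3: [1, 3].

χ(G) = 3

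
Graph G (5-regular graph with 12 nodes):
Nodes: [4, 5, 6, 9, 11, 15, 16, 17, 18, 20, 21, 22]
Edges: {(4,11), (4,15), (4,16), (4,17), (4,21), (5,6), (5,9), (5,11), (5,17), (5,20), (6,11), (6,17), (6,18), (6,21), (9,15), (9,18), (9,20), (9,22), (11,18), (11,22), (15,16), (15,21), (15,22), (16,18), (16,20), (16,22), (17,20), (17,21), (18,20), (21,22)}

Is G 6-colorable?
Yes, G is 6-colorable

A valid 6-coloring: color 1: [4, 6, 20, 22]; color 2: [11, 15, 17]; color 3: [9, 16, 21]; color 4: [5, 18].
(χ(G) = 4 ≤ 6.)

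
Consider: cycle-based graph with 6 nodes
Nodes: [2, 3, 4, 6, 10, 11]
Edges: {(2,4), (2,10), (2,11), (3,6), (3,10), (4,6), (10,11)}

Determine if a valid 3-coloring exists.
Yes, G is 3-colorable

A valid 3-coloring: color 1: [6, 10]; color 2: [2, 3]; color 3: [4, 11].
(χ(G) = 3 ≤ 3.)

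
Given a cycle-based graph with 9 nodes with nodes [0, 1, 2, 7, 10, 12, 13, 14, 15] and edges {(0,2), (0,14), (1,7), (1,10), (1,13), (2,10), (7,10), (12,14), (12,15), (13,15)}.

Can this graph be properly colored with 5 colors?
Yes, G is 5-colorable

A valid 5-coloring: color 1: [1, 2, 14, 15]; color 2: [0, 10, 12, 13]; color 3: [7].
(χ(G) = 3 ≤ 5.)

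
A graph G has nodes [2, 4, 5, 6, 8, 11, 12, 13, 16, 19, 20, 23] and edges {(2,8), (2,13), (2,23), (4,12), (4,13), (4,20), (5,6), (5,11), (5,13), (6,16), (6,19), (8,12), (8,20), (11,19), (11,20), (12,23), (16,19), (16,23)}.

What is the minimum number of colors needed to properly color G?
Clique number ω(G) = 3 (lower bound: χ ≥ ω).
The clique on [6, 16, 19] has size 3, forcing χ ≥ 3, and the coloring below uses 3 colors, so χ(G) = 3.
A valid 3-coloring: color 1: [6, 13, 20, 23]; color 2: [2, 11, 12, 16]; color 3: [4, 5, 8, 19].

χ(G) = 3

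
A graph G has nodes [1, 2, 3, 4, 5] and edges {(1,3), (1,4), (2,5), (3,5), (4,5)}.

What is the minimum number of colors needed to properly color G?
Clique number ω(G) = 2 (lower bound: χ ≥ ω).
The graph is bipartite (no odd cycle), so 2 colors suffice: χ(G) = 2.
A valid 2-coloring: color 1: [1, 5]; color 2: [2, 3, 4].

χ(G) = 2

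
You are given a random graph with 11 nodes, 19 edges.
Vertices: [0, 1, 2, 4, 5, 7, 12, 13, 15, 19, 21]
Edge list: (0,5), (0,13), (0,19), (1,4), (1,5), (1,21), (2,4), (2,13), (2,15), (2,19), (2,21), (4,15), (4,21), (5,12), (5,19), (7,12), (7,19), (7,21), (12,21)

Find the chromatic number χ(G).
χ(G) = 3

Clique number ω(G) = 3 (lower bound: χ ≥ ω).
The clique on [0, 5, 19] has size 3, forcing χ ≥ 3, and the coloring below uses 3 colors, so χ(G) = 3.
A valid 3-coloring: color 1: [0, 1, 2, 7]; color 2: [5, 13, 15, 21]; color 3: [4, 12, 19].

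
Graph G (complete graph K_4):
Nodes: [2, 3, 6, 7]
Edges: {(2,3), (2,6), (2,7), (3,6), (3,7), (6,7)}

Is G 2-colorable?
The clique on vertices [2, 3, 6, 7] has size 4 > 2, so it alone needs 4 colors.

No, G is not 2-colorable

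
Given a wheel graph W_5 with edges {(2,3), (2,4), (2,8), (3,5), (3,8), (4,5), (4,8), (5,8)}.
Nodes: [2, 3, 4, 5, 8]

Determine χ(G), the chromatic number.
χ(G) = 3

Clique number ω(G) = 3 (lower bound: χ ≥ ω).
The clique on [2, 3, 8] has size 3, forcing χ ≥ 3, and the coloring below uses 3 colors, so χ(G) = 3.
A valid 3-coloring: color 1: [8]; color 2: [2, 5]; color 3: [3, 4].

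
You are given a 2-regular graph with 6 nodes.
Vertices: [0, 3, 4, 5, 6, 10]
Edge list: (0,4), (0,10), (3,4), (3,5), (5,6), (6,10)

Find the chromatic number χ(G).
Clique number ω(G) = 2 (lower bound: χ ≥ ω).
The graph is bipartite (no odd cycle), so 2 colors suffice: χ(G) = 2.
A valid 2-coloring: color 1: [4, 5, 10]; color 2: [0, 3, 6].

χ(G) = 2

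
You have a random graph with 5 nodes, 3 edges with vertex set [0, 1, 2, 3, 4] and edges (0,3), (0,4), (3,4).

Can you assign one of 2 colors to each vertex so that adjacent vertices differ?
No, G is not 2-colorable

The clique on vertices [0, 3, 4] has size 3 > 2, so it alone needs 3 colors.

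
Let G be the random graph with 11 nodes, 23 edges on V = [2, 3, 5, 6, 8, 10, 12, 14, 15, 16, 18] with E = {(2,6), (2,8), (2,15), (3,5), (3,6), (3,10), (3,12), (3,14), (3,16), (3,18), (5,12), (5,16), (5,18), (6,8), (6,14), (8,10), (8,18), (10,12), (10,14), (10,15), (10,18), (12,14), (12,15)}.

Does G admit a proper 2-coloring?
The clique on vertices [3, 10, 12, 14] has size 4 > 2, so it alone needs 4 colors.

No, G is not 2-colorable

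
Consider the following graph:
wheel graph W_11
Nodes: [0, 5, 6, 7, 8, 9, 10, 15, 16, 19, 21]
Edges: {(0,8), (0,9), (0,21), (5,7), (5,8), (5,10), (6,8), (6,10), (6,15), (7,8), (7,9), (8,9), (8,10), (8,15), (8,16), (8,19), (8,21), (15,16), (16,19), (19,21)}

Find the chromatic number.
Clique number ω(G) = 3 (lower bound: χ ≥ ω).
The clique on [0, 8, 9] has size 3, forcing χ ≥ 3, and the coloring below uses 3 colors, so χ(G) = 3.
A valid 3-coloring: color 1: [8]; color 2: [0, 7, 10, 15, 19]; color 3: [5, 6, 9, 16, 21].

χ(G) = 3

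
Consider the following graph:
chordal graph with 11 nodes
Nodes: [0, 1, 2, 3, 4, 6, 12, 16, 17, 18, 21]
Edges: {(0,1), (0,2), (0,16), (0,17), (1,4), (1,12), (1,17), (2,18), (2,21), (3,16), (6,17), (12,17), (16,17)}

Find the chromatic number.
Clique number ω(G) = 3 (lower bound: χ ≥ ω).
The clique on [0, 16, 17] has size 3, forcing χ ≥ 3, and the coloring below uses 3 colors, so χ(G) = 3.
A valid 3-coloring: color 1: [2, 3, 4, 17]; color 2: [0, 6, 12, 18, 21]; color 3: [1, 16].

χ(G) = 3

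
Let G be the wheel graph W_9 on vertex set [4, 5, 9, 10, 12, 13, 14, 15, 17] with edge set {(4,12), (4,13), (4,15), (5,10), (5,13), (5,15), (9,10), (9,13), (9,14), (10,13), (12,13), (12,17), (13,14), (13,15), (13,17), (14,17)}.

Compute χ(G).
χ(G) = 3

Clique number ω(G) = 3 (lower bound: χ ≥ ω).
The clique on [4, 12, 13] has size 3, forcing χ ≥ 3, and the coloring below uses 3 colors, so χ(G) = 3.
A valid 3-coloring: color 1: [13]; color 2: [4, 5, 9, 17]; color 3: [10, 12, 14, 15].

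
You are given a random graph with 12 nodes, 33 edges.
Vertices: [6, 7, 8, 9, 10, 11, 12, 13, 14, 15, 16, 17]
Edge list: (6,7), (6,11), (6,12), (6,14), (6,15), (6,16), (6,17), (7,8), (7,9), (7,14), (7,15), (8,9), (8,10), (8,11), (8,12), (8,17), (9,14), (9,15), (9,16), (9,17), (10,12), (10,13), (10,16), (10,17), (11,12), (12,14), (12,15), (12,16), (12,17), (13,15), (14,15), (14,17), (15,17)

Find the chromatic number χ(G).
χ(G) = 5

Clique number ω(G) = 5 (lower bound: χ ≥ ω).
The clique on [6, 12, 14, 15, 17] has size 5, forcing χ ≥ 5, and the coloring below uses 5 colors, so χ(G) = 5.
A valid 5-coloring: color 1: [9, 12, 13]; color 2: [7, 11, 16, 17]; color 3: [6, 10]; color 4: [8, 15]; color 5: [14].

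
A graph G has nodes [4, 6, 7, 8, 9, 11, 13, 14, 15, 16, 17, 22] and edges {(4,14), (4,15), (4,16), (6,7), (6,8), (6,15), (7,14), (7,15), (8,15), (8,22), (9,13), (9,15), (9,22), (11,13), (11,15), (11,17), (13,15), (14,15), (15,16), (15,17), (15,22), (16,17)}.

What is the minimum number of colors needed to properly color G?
Clique number ω(G) = 3 (lower bound: χ ≥ ω).
Odd cycle [6, 8, 22, 9, 13, 11, 17, 16, 4, 14, 7] needs 3 colors (χ ≥ 3).
Vertex 15 is adjacent to every vertex of [4, 6, 7, 8, 9, 11, 13, 14, 16, 17, 22], which already need 3 colors among themselves, so 15 needs a new color (χ ≥ 4).
The coloring below uses 4 colors, so χ(G) = 4.
A valid 4-coloring: color 1: [15]; color 2: [6, 13, 14, 17, 22]; color 3: [7, 8, 9, 11, 16]; color 4: [4].

χ(G) = 4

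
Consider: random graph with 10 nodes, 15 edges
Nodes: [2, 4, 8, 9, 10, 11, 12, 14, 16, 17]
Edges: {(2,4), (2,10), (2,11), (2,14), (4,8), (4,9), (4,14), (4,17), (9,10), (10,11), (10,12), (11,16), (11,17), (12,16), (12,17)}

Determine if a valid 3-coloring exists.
Yes, G is 3-colorable

A valid 3-coloring: color 1: [4, 11, 12]; color 2: [2, 8, 9, 16, 17]; color 3: [10, 14].
(χ(G) = 3 ≤ 3.)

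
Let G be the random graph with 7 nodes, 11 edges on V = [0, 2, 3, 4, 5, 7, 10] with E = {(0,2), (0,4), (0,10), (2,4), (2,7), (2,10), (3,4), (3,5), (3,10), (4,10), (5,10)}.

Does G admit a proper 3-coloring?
No, G is not 3-colorable

The clique on vertices [0, 2, 4, 10] has size 4 > 3, so it alone needs 4 colors.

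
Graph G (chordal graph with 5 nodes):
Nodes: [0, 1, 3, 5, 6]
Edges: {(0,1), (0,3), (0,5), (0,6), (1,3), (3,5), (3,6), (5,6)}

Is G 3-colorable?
No, G is not 3-colorable

The clique on vertices [0, 3, 5, 6] has size 4 > 3, so it alone needs 4 colors.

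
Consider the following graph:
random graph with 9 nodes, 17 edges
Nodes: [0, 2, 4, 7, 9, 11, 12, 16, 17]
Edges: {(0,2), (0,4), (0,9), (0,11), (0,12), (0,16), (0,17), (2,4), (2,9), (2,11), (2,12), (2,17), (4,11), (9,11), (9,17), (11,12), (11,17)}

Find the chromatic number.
χ(G) = 5

Clique number ω(G) = 5 (lower bound: χ ≥ ω).
The clique on [0, 2, 9, 11, 17] has size 5, forcing χ ≥ 5, and the coloring below uses 5 colors, so χ(G) = 5.
A valid 5-coloring: color 1: [0, 7]; color 2: [2, 16]; color 3: [11]; color 4: [4, 9, 12]; color 5: [17].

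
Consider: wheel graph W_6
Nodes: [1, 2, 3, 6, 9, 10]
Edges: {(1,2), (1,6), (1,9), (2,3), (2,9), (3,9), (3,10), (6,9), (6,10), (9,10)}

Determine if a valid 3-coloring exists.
Odd cycle [1, 6, 10, 3, 2] needs 3 colors (χ ≥ 3).
Vertex 9 is adjacent to every vertex of [1, 2, 3, 6, 10], which already need 3 colors among themselves, so 9 needs a new color (χ ≥ 4).
Hence χ(G) ≥ 4 > 3, so no proper 3-coloring exists.

No, G is not 3-colorable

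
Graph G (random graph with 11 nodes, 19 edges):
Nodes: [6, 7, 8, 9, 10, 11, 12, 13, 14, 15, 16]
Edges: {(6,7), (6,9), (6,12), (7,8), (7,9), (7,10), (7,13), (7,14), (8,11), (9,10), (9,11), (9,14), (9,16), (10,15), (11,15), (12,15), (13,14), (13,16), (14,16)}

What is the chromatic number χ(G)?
Clique number ω(G) = 3 (lower bound: χ ≥ ω).
The clique on [7, 9, 10] has size 3, forcing χ ≥ 3, and the coloring below uses 3 colors, so χ(G) = 3.
A valid 3-coloring: color 1: [8, 9, 13, 15]; color 2: [7, 11, 12, 16]; color 3: [6, 10, 14].

χ(G) = 3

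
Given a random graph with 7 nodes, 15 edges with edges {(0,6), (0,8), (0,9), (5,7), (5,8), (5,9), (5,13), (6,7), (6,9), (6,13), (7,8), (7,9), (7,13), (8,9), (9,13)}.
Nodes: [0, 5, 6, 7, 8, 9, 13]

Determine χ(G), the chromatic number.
χ(G) = 4

Clique number ω(G) = 4 (lower bound: χ ≥ ω).
The clique on [5, 7, 8, 9] has size 4, forcing χ ≥ 4, and the coloring below uses 4 colors, so χ(G) = 4.
A valid 4-coloring: color 1: [9]; color 2: [0, 7]; color 3: [5, 6]; color 4: [8, 13].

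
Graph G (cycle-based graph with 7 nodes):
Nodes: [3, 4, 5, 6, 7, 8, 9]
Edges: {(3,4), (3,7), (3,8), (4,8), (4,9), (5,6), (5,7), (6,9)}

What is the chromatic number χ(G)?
χ(G) = 3

Clique number ω(G) = 3 (lower bound: χ ≥ ω).
The clique on [3, 4, 8] has size 3, forcing χ ≥ 3, and the coloring below uses 3 colors, so χ(G) = 3.
A valid 3-coloring: color 1: [3, 5, 9]; color 2: [4, 6, 7]; color 3: [8].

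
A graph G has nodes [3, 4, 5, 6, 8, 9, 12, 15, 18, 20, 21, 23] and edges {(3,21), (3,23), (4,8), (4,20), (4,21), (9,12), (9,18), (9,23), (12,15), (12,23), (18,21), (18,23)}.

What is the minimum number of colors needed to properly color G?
Clique number ω(G) = 3 (lower bound: χ ≥ ω).
The clique on [9, 18, 23] has size 3, forcing χ ≥ 3, and the coloring below uses 3 colors, so χ(G) = 3.
A valid 3-coloring: color 1: [5, 6, 8, 15, 20, 21, 23]; color 2: [3, 4, 12, 18]; color 3: [9].

χ(G) = 3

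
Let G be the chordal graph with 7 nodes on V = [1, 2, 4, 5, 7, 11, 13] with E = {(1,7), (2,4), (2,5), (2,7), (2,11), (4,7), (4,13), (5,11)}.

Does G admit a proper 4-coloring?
Yes, G is 4-colorable

A valid 4-coloring: color 1: [1, 2, 13]; color 2: [7, 11]; color 3: [4, 5].
(χ(G) = 3 ≤ 4.)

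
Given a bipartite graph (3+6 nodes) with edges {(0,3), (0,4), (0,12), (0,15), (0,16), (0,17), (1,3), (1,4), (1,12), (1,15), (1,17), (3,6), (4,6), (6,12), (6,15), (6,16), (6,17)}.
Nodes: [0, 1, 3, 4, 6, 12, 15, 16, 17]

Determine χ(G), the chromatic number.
Clique number ω(G) = 2 (lower bound: χ ≥ ω).
The graph is bipartite (no odd cycle), so 2 colors suffice: χ(G) = 2.
A valid 2-coloring: color 1: [0, 1, 6]; color 2: [3, 4, 12, 15, 16, 17].

χ(G) = 2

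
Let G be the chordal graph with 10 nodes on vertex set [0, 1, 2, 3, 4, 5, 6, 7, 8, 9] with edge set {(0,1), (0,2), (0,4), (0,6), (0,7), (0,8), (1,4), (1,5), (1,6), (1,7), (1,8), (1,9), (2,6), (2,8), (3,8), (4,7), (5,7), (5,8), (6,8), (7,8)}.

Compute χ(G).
χ(G) = 4

Clique number ω(G) = 4 (lower bound: χ ≥ ω).
The clique on [0, 1, 6, 8] has size 4, forcing χ ≥ 4, and the coloring below uses 4 colors, so χ(G) = 4.
A valid 4-coloring: color 1: [1, 2, 3]; color 2: [4, 8, 9]; color 3: [0, 5]; color 4: [6, 7].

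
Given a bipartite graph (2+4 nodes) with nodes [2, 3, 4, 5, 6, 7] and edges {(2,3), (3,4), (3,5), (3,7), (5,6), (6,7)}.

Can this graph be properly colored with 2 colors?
Yes, G is 2-colorable

A valid 2-coloring: color 1: [3, 6]; color 2: [2, 4, 5, 7].
(χ(G) = 2 ≤ 2.)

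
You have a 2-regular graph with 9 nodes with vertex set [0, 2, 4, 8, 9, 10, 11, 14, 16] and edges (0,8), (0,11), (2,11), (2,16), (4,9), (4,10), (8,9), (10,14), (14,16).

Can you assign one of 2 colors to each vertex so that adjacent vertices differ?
No, G is not 2-colorable

Odd cycle [10, 14, 16, 2, 11, 0, 8, 9, 4] needs 3 colors (χ ≥ 3).
Hence χ(G) ≥ 3 > 2, so no proper 2-coloring exists.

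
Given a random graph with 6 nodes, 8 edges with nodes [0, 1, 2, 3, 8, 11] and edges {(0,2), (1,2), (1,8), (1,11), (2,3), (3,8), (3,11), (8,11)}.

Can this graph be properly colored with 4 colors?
A valid 4-coloring: color 1: [2, 11]; color 2: [0, 1, 3]; color 3: [8].
(χ(G) = 3 ≤ 4.)

Yes, G is 4-colorable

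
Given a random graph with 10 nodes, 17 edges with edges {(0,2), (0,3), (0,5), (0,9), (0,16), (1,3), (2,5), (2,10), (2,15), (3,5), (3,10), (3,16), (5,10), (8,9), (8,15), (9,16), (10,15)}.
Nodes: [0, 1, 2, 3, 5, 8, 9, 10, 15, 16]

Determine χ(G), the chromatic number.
χ(G) = 3

Clique number ω(G) = 3 (lower bound: χ ≥ ω).
The clique on [0, 9, 16] has size 3, forcing χ ≥ 3, and the coloring below uses 3 colors, so χ(G) = 3.
A valid 3-coloring: color 1: [2, 3, 9]; color 2: [0, 1, 8, 10]; color 3: [5, 15, 16].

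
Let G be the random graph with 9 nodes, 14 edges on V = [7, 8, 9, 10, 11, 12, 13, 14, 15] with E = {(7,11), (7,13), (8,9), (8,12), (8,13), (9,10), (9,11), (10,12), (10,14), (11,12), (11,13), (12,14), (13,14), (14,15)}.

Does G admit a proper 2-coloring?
The clique on vertices [10, 12, 14] has size 3 > 2, so it alone needs 3 colors.

No, G is not 2-colorable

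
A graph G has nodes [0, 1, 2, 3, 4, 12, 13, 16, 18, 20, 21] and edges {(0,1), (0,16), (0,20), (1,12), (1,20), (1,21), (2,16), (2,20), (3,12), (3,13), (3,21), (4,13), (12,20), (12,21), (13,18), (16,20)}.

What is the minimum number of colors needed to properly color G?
Clique number ω(G) = 3 (lower bound: χ ≥ ω).
The clique on [3, 12, 21] has size 3, forcing χ ≥ 3, and the coloring below uses 3 colors, so χ(G) = 3.
A valid 3-coloring: color 1: [13, 20, 21]; color 2: [0, 2, 4, 12, 18]; color 3: [1, 3, 16].

χ(G) = 3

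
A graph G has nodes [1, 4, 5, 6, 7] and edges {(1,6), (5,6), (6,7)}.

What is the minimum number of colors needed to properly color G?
χ(G) = 2

Clique number ω(G) = 2 (lower bound: χ ≥ ω).
The graph is bipartite (no odd cycle), so 2 colors suffice: χ(G) = 2.
A valid 2-coloring: color 1: [4, 6]; color 2: [1, 5, 7].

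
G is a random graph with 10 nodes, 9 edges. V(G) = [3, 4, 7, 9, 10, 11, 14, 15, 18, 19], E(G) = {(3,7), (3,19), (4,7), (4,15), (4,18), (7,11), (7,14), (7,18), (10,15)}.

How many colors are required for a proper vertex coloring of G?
Clique number ω(G) = 3 (lower bound: χ ≥ ω).
The clique on [4, 7, 18] has size 3, forcing χ ≥ 3, and the coloring below uses 3 colors, so χ(G) = 3.
A valid 3-coloring: color 1: [7, 9, 15, 19]; color 2: [3, 4, 10, 11, 14]; color 3: [18].

χ(G) = 3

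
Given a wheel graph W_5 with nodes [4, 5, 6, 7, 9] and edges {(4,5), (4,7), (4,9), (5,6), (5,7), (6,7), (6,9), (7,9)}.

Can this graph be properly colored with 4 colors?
Yes, G is 4-colorable

A valid 4-coloring: color 1: [7]; color 2: [4, 6]; color 3: [5, 9].
(χ(G) = 3 ≤ 4.)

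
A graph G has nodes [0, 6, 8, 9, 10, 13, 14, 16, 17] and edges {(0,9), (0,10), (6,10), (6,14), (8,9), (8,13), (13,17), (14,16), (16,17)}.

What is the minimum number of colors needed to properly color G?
χ(G) = 3

Clique number ω(G) = 2 (lower bound: χ ≥ ω).
Odd cycle [14, 16, 17, 13, 8, 9, 0, 10, 6] needs 3 colors (χ ≥ 3).
The coloring below uses 3 colors, so χ(G) = 3.
A valid 3-coloring: color 1: [8, 10, 14, 17]; color 2: [6, 9, 13, 16]; color 3: [0].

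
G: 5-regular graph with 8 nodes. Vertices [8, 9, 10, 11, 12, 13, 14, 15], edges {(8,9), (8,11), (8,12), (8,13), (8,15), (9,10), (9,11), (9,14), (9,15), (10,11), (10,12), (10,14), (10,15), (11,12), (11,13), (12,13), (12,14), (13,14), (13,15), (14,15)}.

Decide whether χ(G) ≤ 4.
Yes, G is 4-colorable

A valid 4-coloring: color 1: [8, 14]; color 2: [9, 12]; color 3: [11, 15]; color 4: [10, 13].
(χ(G) = 4 ≤ 4.)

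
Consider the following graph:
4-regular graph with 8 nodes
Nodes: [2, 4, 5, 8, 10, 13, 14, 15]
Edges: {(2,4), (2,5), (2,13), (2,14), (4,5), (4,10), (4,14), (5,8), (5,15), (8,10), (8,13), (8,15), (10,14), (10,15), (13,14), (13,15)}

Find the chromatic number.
Clique number ω(G) = 3 (lower bound: χ ≥ ω).
Suppose a proper 3-coloring c exists. The clique [2, 4, 5] takes 3 distinct colors; by symmetry let c(2) = 1, c(4) = 2, c(5) = 3.
- Vertex 14: neighbors [2, 4] already have colors [1, 2] ⇒ c(14) = 3.
- Vertex 10: neighbors [4, 14] already have colors [2, 3] ⇒ c(10) = 1.
- Vertex 8: neighbors [10, 5] already have colors [1, 3] ⇒ c(8) = 2.
- Vertex 13: neighbors [2, 8, 14] already have colors [1, 2, 3] — all 3 colors blocked. Contradiction.
The forced assignments end in a contradiction, so G has no proper 3-coloring (χ ≥ 4).
The coloring below uses 4 colors, so χ(G) = 4.
A valid 4-coloring: color 1: [2, 8]; color 2: [14, 15]; color 3: [4, 13]; color 4: [5, 10].

χ(G) = 4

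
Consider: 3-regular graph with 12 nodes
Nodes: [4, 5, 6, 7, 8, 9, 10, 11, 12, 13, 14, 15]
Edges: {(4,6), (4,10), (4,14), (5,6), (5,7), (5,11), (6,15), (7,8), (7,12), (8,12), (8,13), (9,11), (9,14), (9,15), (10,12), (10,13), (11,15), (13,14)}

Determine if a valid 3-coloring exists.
A valid 3-coloring: color 1: [5, 8, 10, 14, 15]; color 2: [6, 7, 9, 13]; color 3: [4, 11, 12].
(χ(G) = 3 ≤ 3.)

Yes, G is 3-colorable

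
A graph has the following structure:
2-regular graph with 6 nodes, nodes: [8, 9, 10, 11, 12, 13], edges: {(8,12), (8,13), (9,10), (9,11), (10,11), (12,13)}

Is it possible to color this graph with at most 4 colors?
A valid 4-coloring: color 1: [9, 12]; color 2: [11, 13]; color 3: [8, 10].
(χ(G) = 3 ≤ 4.)

Yes, G is 4-colorable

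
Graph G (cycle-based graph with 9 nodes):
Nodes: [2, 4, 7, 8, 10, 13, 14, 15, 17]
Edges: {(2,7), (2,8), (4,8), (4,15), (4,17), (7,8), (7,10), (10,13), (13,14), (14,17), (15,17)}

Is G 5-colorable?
Yes, G is 5-colorable

A valid 5-coloring: color 1: [8, 10, 17]; color 2: [4, 7, 14]; color 3: [2, 13, 15].
(χ(G) = 3 ≤ 5.)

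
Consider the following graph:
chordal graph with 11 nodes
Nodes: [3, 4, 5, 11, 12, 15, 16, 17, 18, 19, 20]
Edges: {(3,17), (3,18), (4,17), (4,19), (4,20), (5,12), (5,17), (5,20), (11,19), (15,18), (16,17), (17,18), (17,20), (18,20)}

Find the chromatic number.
Clique number ω(G) = 3 (lower bound: χ ≥ ω).
The clique on [3, 17, 18] has size 3, forcing χ ≥ 3, and the coloring below uses 3 colors, so χ(G) = 3.
A valid 3-coloring: color 1: [12, 15, 17, 19]; color 2: [3, 11, 16, 20]; color 3: [4, 5, 18].

χ(G) = 3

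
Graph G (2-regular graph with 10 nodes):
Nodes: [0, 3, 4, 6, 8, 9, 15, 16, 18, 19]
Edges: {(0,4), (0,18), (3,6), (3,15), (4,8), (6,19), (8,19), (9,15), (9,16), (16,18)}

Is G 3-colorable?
Yes, G is 3-colorable

A valid 3-coloring: color 1: [0, 6, 8, 15, 16]; color 2: [3, 4, 9, 18, 19].
(χ(G) = 2 ≤ 3.)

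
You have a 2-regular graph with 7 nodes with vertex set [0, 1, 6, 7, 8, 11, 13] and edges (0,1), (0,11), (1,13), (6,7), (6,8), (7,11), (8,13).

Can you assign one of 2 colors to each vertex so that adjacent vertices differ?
Odd cycle [1, 13, 8, 6, 7, 11, 0] needs 3 colors (χ ≥ 3).
Hence χ(G) ≥ 3 > 2, so no proper 2-coloring exists.

No, G is not 2-colorable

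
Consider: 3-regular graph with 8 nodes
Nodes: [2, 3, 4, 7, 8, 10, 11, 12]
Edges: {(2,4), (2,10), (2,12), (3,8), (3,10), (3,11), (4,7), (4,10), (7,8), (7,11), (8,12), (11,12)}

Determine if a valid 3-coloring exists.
Yes, G is 3-colorable

A valid 3-coloring: color 1: [8, 10, 11]; color 2: [2, 3, 7]; color 3: [4, 12].
(χ(G) = 3 ≤ 3.)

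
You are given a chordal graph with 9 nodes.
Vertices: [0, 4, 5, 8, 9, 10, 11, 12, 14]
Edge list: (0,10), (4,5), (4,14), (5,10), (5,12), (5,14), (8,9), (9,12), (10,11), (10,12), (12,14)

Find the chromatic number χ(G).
χ(G) = 3

Clique number ω(G) = 3 (lower bound: χ ≥ ω).
The clique on [4, 5, 14] has size 3, forcing χ ≥ 3, and the coloring below uses 3 colors, so χ(G) = 3.
A valid 3-coloring: color 1: [0, 5, 9, 11]; color 2: [8, 10, 14]; color 3: [4, 12].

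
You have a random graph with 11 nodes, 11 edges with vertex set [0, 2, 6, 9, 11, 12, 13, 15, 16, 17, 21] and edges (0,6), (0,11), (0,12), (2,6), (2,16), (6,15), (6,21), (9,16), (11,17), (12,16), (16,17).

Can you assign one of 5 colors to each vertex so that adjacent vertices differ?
Yes, G is 5-colorable

A valid 5-coloring: color 1: [6, 11, 13, 16]; color 2: [0, 2, 9, 15, 17, 21]; color 3: [12].
(χ(G) = 3 ≤ 5.)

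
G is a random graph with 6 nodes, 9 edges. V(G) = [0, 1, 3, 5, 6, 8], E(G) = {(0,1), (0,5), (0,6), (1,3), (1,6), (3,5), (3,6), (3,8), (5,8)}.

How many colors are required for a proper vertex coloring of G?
Clique number ω(G) = 3 (lower bound: χ ≥ ω).
The clique on [0, 1, 6] has size 3, forcing χ ≥ 3, and the coloring below uses 3 colors, so χ(G) = 3.
A valid 3-coloring: color 1: [0, 3]; color 2: [1, 5]; color 3: [6, 8].

χ(G) = 3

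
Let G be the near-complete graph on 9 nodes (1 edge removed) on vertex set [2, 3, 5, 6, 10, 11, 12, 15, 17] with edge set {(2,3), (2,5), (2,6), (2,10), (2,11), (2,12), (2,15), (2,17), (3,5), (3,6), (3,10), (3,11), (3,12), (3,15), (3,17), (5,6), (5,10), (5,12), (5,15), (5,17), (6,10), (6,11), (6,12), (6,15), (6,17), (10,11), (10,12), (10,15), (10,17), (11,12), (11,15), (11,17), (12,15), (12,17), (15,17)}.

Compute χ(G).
Clique number ω(G) = 8 (lower bound: χ ≥ ω).
The clique on [2, 3, 6, 10, 11, 12, 15, 17] has size 8, forcing χ ≥ 8, and the coloring below uses 8 colors, so χ(G) = 8.
A valid 8-coloring: color 1: [12]; color 2: [6]; color 3: [3]; color 4: [10]; color 5: [15]; color 6: [2]; color 7: [17]; color 8: [5, 11].

χ(G) = 8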